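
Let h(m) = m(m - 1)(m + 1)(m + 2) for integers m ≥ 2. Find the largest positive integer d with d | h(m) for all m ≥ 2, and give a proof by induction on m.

Computing the first values: h(2) = 24 and h(3) = 120; gcd(24, 120) = 24, so d ≤ 24.
We prove 24 | m(m - 1)(m + 1)(m + 2) for all m ≥ 2 by induction on m.
For the base case m = 2: h(2) = 24 = 24·(1), so 24 | h(2).
Inductive step: assume the claim holds for m = p, i.e. 24 | h(p). Then
h(p+1) − h(p) = p·(p+1)·(p+2)·(p+3) − (p-1)·p·(p+1)·(p+2) = p·(p+1)·(p+2)·[(p+3) − (p-1)] = 4·p·(p+1)·(p+2). The product of 3 consecutive integers is divisible by (3)! = 6, so h(p+1) − h(p) is divisible by 4·6 = 24. By the inductive hypothesis 24 | h(p), hence 24 | h(p+1).
By the principle of mathematical induction, the result holds for all m ≥ 2.
Therefore the largest such d is 24.

d = 24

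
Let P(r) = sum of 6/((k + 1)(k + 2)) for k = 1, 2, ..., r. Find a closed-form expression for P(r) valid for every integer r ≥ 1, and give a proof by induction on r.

P(r) = 3r/(r + 2)

We claim P(r) = 3r/(r + 2) for all r ≥ 1.
Base step (r = 1): P(1) = 1, and the closed form gives 1. They agree.
Suppose the result is true for r = k, so P(k) = 3k/(k + 2).
Then P(k+1) = P(k) + (6/((k + 2)(k + 3))) = (3k/(k + 2)) + (6/((k + 2)(k + 3))).
Simplifying, P(k+1) = 3(k + 1)/(k + 3) = 3(k+1)/((k+1) + 2),
which is the closed form with r = k+1.
This completes the induction.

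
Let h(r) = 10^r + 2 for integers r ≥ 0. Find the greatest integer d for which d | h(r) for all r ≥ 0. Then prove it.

Computing the first values: h(0) = 3 and h(1) = 12; gcd(3, 12) = 3, so d ≤ 3.
We prove 3 | 10^r + 2 for all r ≥ 0 by induction on r.
When r = 0: h(0) = 3 = 3·(1), so 3 | h(0).
For the inductive step, assume it holds for an arbitrary m ≥ 0, i.e. 3 | h(m). Then
h(m+1) = 10^(m+1) + 2 = 10·(10^m + 2) - 18 = 10·h(m) - 18. The first term is divisible by 3 by the inductive hypothesis, and -18 is divisible by 3. Hence 3 | h(m+1).
Hence, by induction on r, the claim holds for every r ≥ 0.
Therefore the largest such d is 3.

d = 3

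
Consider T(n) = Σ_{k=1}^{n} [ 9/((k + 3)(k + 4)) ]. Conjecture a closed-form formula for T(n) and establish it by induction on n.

T(n) = 9n/(4(n + 4))

We claim T(n) = 9n/(4(n + 4)) for all n ≥ 1.
Base step (n = 1): T(1) = 9/20, and the closed form gives 9/20. They agree.
Inductive step: assume the claim holds for n = k, so T(k) = 9k/(4(k + 4)).
Then T(k+1) = T(k) + (9/((k + 4)(k + 5))) = (9k/(4(k + 4))) + (9/((k + 4)(k + 5))).
Simplifying, T(k+1) = 9(k + 1)/(4(k + 5)) = 9(k+1)/(4((k+1) + 4)),
which is the closed form with n = k+1.
By induction, the statement is established for all n ≥ 1.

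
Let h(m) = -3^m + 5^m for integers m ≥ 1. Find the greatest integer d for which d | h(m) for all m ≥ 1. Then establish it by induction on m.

d = 2

Computing the first values: h(1) = 2 and h(2) = 16; gcd(2, 16) = 2, so d ≤ 2.
We prove 2 | -3^m + 5^m for all m ≥ 1 by induction on m.
Base step (m = 1): h(1) = 2 = 2·(1), so 2 | h(1).
For the inductive step, assume it holds for an arbitrary k ≥ 1, i.e. 2 | h(k). Then
5^{k+1} − 3^{k+1} = 5·5^k − 3·3^k = 5·(5^k − 3^k) + (2)·3^k. The first term is divisible by 2 by the inductive hypothesis, and the second term (2)·3^k is divisible by 2 since 2 | 2. Hence 2 | h(k+1).
This completes the induction.
Therefore the largest such d is 2.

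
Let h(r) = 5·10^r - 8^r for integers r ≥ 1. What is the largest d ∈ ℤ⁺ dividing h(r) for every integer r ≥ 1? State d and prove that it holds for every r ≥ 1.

Computing the first values: h(1) = 42 and h(2) = 436; gcd(42, 436) = 2, so d ≤ 2.
We prove 2 | 5·10^r - 8^r for all r ≥ 1 by induction on r.
Base case (r = 1): h(1) = 42 = 2·(21), so 2 | h(1).
Inductive step: assume the claim holds for r = k, i.e. 2 | h(k). Then
h(k+1) − 10·h(k) = (5·10^(k+1) - 8^(k+1)) − 10·(5·10^k - 8^k) = (-1)·8^k·(8 − 10) = (2)·8^k. Since 2 | h(k) by the inductive hypothesis, 2 | 10·h(k); and 2 | 2 since 2 = 2·1. Therefore 2 | h(k+1).
Hence, by induction on r, the claim holds for every r ≥ 1.
Therefore the largest such d is 2.

d = 2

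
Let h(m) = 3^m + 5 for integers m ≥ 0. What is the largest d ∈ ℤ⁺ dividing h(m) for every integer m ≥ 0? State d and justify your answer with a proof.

d = 2

Computing the first values: h(0) = 6 and h(1) = 8; gcd(6, 8) = 2, so d ≤ 2.
We prove 2 | 3^m + 5 for all m ≥ 0 by induction on m.
Base case (m = 0): h(0) = 6 = 2·(3), so 2 | h(0).
Inductive step: assume the claim holds for m = j, i.e. 2 | h(j). Then
h(j+1) = 3^(j+1) + 5 = 3·(3^j + 5) - 10 = 3·h(j) - 10. The first term is divisible by 2 by the inductive hypothesis, and -10 is divisible by 2. Hence 2 | h(j+1).
Hence, by induction on m, the claim holds for every m ≥ 0.
Therefore the largest such d is 2.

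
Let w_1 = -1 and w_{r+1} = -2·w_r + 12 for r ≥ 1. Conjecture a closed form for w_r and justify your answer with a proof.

w_r = -5(-2)^(r - 1) + 4

Computing the first terms: w_1 = -1, w_2 = 14, w_3 = -16. This suggests w_r = -5(-2)^(r - 1) + 4.
For the base case r = 1: the formula gives -1 = -1 = w_1.
For the inductive step, assume it holds for an arbitrary j ≥ 1, so w_j = -5(-2)^(j - 1) + 4.
Then w_{j+1} = -2·w_j + 12 = -2·(-5(-2)^(j - 1) + 4) + 12 = -5(-2)^j + 4 = -5(-2)^((j+1) - 1) + 4,
which is the claimed formula at r = j+1.
Hence, by induction on r, the claim holds for every r ≥ 1.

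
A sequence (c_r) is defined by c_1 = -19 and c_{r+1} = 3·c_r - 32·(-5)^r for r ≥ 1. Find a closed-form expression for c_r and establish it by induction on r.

Computing the first terms: c_1 = -19, c_2 = 103, c_3 = -491. This suggests c_r = 4(-5)^r + 3^(r - 1).
Base step (r = 1): the formula gives -19 = -19 = c_1.
For the inductive step, assume it holds for an arbitrary j ≥ 1, so c_j = 4(-5)^j + 3^(j - 1).
Then c_{j+1} = 3·c_j - 32·(-5)^j = 3·(4(-5)^j + 3^(j - 1)) - 32·(-5)^j = 4(-5)^(j + 1) + 3^j = 4(-5)^(j+1) + 3^((j+1) - 1),
which is the claimed formula at r = j+1.
By induction, the statement is established for all r ≥ 1.

c_r = 4(-5)^r + 3^(r - 1)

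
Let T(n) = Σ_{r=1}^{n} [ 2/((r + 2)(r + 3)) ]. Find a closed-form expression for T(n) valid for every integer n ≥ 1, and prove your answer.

T(n) = 2n/(3(n + 3))

We claim T(n) = 2n/(3(n + 3)) for all n ≥ 1.
When n = 1: T(1) = 1/6, and the closed form gives 1/6. They agree.
Inductive step: suppose the statement holds for some r ≥ 1, so T(r) = 2r/(3(r + 3)).
Then T(r+1) = T(r) + (2/((r + 3)(r + 4))) = (2r/(3(r + 3))) + (2/((r + 3)(r + 4))).
Simplifying, T(r+1) = 2(r + 1)/(3(r + 4)) = 2(r+1)/(3((r+1) + 3)),
which is the closed form with n = r+1.
Hence, by induction on n, the claim holds for every n ≥ 1.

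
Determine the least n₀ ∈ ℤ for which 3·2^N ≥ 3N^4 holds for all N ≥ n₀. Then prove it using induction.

At N = 15: 98304 < 151875, so the inequality fails and n₀ ≥ 16. We prove 3·2^N ≥ 3N^4 for all N ≥ 16.
Base step (N = 16): 3·2^N = 196608 and 3N^4 = 196608, so 196608 ≥ 196608.
Inductive step: suppose the statement holds for some j ≥ 16, so 3·2^j ≥ 3j^4.
Then 3·2^(j + 1) = 2·(3·2^j) ≥ 2·(3j^4).
Also, for j ≥ 16 we have 2·(3j^4) ≥ 3(j+1)^4, since 2 ≥ (1 + 1/j)^4 for all j ≥ 16.
Combining, 3·2^(j + 1) ≥ 3(j+1)^4.
Hence, by induction on N, the claim holds for every N ≥ 16.
Hence the smallest such n₀ is 16.

n₀ = 16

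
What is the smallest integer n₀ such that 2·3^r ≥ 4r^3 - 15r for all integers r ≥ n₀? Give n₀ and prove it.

At r = 4: 162 < 196, so the inequality fails and n₀ ≥ 5. We prove 2·3^r ≥ 4r^3 - 15r for all r ≥ 5.
When r = 5: 2·3^r = 486 and 4r^3 - 15r = 425, so 486 ≥ 425.
Suppose the result is true for r = j, so 2·3^j ≥ 4j^3 - 15j.
Then 2·3^(j + 1) = 3·(2·3^j) ≥ 3·(4j^3 - 15j).
Also, for j ≥ 5 we have 3·(4j^3 - 15j) ≥ 4(j+1)^3 - 15(j+1), since 3·(4j^3 - 15j) − (4(j+1)^3 - 15(j+1)) = 8j^3 - 12j^2 - 42j + 11, which is nonnegative for all j ≥ 5.
Combining, 2·3^(j + 1) ≥ 4(j+1)^3 - 15(j+1).
Hence, by induction on r, the claim holds for every r ≥ 5.
Hence the smallest such n₀ is 5.

n₀ = 5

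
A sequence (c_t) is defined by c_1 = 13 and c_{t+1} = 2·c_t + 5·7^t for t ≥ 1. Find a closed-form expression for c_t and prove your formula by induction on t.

c_t = 3·2^t + 7^t

Computing the first terms: c_1 = 13, c_2 = 61, c_3 = 367. This suggests c_t = 3·2^t + 7^t.
Base step (t = 1): the formula gives 13 = 13 = c_1.
Inductive step: suppose the statement holds for some i ≥ 1, so c_i = 3·2^i + 7^i.
Then c_{i+1} = 2·c_i + 5·7^i = 2·(3·2^i + 7^i) + 5·7^i = 3·2^(i + 1) + 7^(i + 1),
which is the claimed formula at t = i+1.
This completes the induction.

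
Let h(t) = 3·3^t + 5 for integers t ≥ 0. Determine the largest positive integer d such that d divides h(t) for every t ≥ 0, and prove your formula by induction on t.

d = 2

Computing the first values: h(0) = 8 and h(1) = 14; gcd(8, 14) = 2, so d ≤ 2.
We prove 2 | 3·3^t + 5 for all t ≥ 0 by induction on t.
For the base case t = 0: h(0) = 8 = 2·(4), so 2 | h(0).
For the inductive step, assume it holds for an arbitrary k ≥ 0, i.e. 2 | h(k). Then
h(k+1) = 3·3^(k+1) + 5 = 3·(3·3^k + 5) - 10 = 3·h(k) - 10. The first term is divisible by 2 by the inductive hypothesis, and -10 is divisible by 2. Hence 2 | h(k+1).
By the principle of mathematical induction, the result holds for all t ≥ 0.
Therefore the largest such d is 2.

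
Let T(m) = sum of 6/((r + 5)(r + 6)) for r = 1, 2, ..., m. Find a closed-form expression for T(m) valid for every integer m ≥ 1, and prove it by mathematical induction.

T(m) = m/(m + 6)

We claim T(m) = m/(m + 6) for all m ≥ 1.
Base case (m = 1): T(1) = 1/7, and the closed form gives 1/7. They agree.
Suppose the result is true for m = r, so T(r) = r/(r + 6).
Then T(r+1) = T(r) + (6/((r + 6)(r + 7))) = (r/(r + 6)) + (6/((r + 6)(r + 7))).
Simplifying, T(r+1) = (r + 1)/(r + 7) = (r+1)/((r+1) + 6),
which is the closed form with m = r+1.
By induction, the statement is established for all m ≥ 1.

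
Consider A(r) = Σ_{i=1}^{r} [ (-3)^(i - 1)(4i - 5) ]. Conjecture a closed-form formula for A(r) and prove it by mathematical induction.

A(r) = (-3)^r(-r + 1) - 1

We claim A(r) = (-3)^r(-r + 1) - 1 for all r ≥ 1.
For the base case r = 1: A(1) = -1, and the closed form gives -1. They agree.
For the inductive step, assume it holds for an arbitrary i ≥ 1, so A(i) = (-3)^i(-i + 1) - 1.
Then A(i+1) = A(i) + ((-3)^i(4i - 1)) = ((-3)^i(-i + 1) - 1) + ((-3)^i(4i - 1)).
Simplifying, A(i+1) = 3(-3)^i·i - 1 = (-3)^(i+1)(-(i+1) + 1) - 1,
which is the closed form with r = i+1.
By induction, the statement is established for all r ≥ 1.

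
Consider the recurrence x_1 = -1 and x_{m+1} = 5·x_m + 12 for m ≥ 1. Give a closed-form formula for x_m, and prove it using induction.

x_m = 2·5^(m - 1) - 3

Computing the first terms: x_1 = -1, x_2 = 7, x_3 = 47. This suggests x_m = 2·5^(m - 1) - 3.
Base step (m = 1): the formula gives -1 = -1 = x_1.
Inductive step: suppose the statement holds for some i ≥ 1, so x_i = 2·5^(i - 1) - 3.
Then x_{i+1} = 5·x_i + 12 = 5·(2·5^(i - 1) - 3) + 12 = 2·5^i - 3 = 2·5^((i+1) - 1) - 3,
which is the claimed formula at m = i+1.
This completes the induction.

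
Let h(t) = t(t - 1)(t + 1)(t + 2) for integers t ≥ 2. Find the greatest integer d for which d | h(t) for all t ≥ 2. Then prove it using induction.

Computing the first values: h(2) = 24 and h(3) = 120; gcd(24, 120) = 24, so d ≤ 24.
We prove 24 | t(t - 1)(t + 1)(t + 2) for all t ≥ 2 by induction on t.
When t = 2: h(2) = 24 = 24·(1), so 24 | h(2).
Inductive step: suppose the statement holds for some j ≥ 2, i.e. 24 | h(j). Then
h(j+1) − h(j) = j·(j+1)·(j+2)·(j+3) − (j-1)·j·(j+1)·(j+2) = j·(j+1)·(j+2)·[(j+3) − (j-1)] = 4·j·(j+1)·(j+2). The product of 3 consecutive integers is divisible by (3)! = 6, so h(j+1) − h(j) is divisible by 4·6 = 24. By the inductive hypothesis 24 | h(j), hence 24 | h(j+1).
By induction, the statement is established for all t ≥ 2.
Therefore the largest such d is 24.

d = 24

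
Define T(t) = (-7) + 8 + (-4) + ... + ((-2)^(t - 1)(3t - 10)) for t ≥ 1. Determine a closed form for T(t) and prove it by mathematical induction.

We claim T(t) = (-2)^t(-t + 3) - 3 for all t ≥ 1.
When t = 1: T(1) = -7, and the closed form gives -7. They agree.
Inductive step: assume the claim holds for t = k, so T(k) = (-2)^k(-k + 3) - 3.
Then T(k+1) = T(k) + ((-2)^k(3k - 7)) = ((-2)^k(-k + 3) - 3) + ((-2)^k(3k - 7)).
Simplifying, T(k+1) = 2(-2)^k·k - 4(-2)^k - 3 = (-2)^(k+1)(-(k+1) + 3) - 3,
which is the closed form with t = k+1.
Hence, by induction on t, the claim holds for every t ≥ 1.

T(t) = (-2)^t(-t + 3) - 3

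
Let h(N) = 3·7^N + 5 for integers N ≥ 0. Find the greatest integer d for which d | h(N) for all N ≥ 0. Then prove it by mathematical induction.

d = 2

Computing the first values: h(0) = 8 and h(1) = 26; gcd(8, 26) = 2, so d ≤ 2.
We prove 2 | 3·7^N + 5 for all N ≥ 0 by induction on N.
For the base case N = 0: h(0) = 8 = 2·(4), so 2 | h(0).
For the inductive step, assume it holds for an arbitrary m ≥ 0, i.e. 2 | h(m). Then
h(m+1) = 3·7^(m+1) + 5 = 7·(3·7^m + 5) - 30 = 7·h(m) - 30. The first term is divisible by 2 by the inductive hypothesis, and -30 is divisible by 2. Hence 2 | h(m+1).
Hence, by induction on N, the claim holds for every N ≥ 0.
Therefore the largest such d is 2.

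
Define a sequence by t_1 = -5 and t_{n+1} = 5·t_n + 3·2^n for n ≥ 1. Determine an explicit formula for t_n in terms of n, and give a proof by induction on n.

Computing the first terms: t_1 = -5, t_2 = -19, t_3 = -83. This suggests t_n = -2^n - 3·5^(n - 1).
Base case (n = 1): the formula gives -5 = -5 = t_1.
Suppose the result is true for n = i, so t_i = -2^i - 3·5^(i - 1).
Then t_{i+1} = 5·t_i + 3·2^i = 5·(-2^i - 3·5^(i - 1)) + 3·2^i = -2^(i + 1) - 3·5^i = -2^(i+1) - 3·5^((i+1) - 1),
which is the claimed formula at n = i+1.
This completes the induction.

t_n = -2^n - 3·5^(n - 1)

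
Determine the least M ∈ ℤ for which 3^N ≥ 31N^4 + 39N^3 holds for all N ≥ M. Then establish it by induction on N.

At N = 12: 531441 < 710208, so the inequality fails and M ≥ 13. We prove 3^N ≥ 31N^4 + 39N^3 for all N ≥ 13.
Base step (N = 13): 3^N = 1594323 and 31N^4 + 39N^3 = 971074, so 1594323 ≥ 971074.
For the inductive step, assume it holds for an arbitrary p ≥ 13, so 3^p ≥ 31p^4 + 39p^3.
Then 3^(p + 1) = 3·(3^p) ≥ 3·(31p^4 + 39p^3).
Also, for p ≥ 13 we have 3·(31p^4 + 39p^3) ≥ 31(p+1)^4 + 39(p+1)^3, since 3·(31p^4 + 39p^3) − (31(p+1)^4 + 39(p+1)^3) = 62p^4 - 46p^3 - 303p^2 - 241p - 70, which is nonnegative for all p ≥ 13.
Combining, 3^(p + 1) ≥ 31(p+1)^4 + 39(p+1)^3.
By induction, the statement is established for all N ≥ 13.
Hence the smallest such M is 13.

M = 13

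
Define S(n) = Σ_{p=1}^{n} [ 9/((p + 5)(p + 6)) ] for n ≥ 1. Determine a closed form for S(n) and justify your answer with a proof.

S(n) = 3n/(2(n + 6))

We claim S(n) = 3n/(2(n + 6)) for all n ≥ 1.
Base step (n = 1): S(1) = 3/14, and the closed form gives 3/14. They agree.
Inductive step: assume the claim holds for n = p, so S(p) = 3p/(2(p + 6)).
Then S(p+1) = S(p) + (9/((p + 6)(p + 7))) = (3p/(2(p + 6))) + (9/((p + 6)(p + 7))).
Simplifying, S(p+1) = 3(p + 1)/(2(p + 7)) = 3(p+1)/(2((p+1) + 6)),
which is the closed form with n = p+1.
By induction, the statement is established for all n ≥ 1.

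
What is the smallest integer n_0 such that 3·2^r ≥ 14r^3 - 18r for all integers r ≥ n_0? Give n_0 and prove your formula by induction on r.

n_0 = 14

At r = 13: 24576 < 30524, so the inequality fails and n_0 ≥ 14. We prove 3·2^r ≥ 14r^3 - 18r for all r ≥ 14.
Base step (r = 14): 3·2^r = 49152 and 14r^3 - 18r = 38164, so 49152 ≥ 38164.
Suppose the result is true for r = m, so 3·2^m ≥ 14m^3 - 18m.
Then 3·2^(m + 1) = 2·(3·2^m) ≥ 2·(14m^3 - 18m).
Also, for m ≥ 14 we have 2·(14m^3 - 18m) ≥ 14(m+1)^3 - 18(m+1), since 2·(14m^3 - 18m) − (14(m+1)^3 - 18(m+1)) = 14m^3 - 42m^2 - 60m + 4, which is nonnegative for all m ≥ 14.
Combining, 3·2^(m + 1) ≥ 14(m+1)^3 - 18(m+1).
Hence, by induction on r, the claim holds for every r ≥ 14.
Hence the smallest such n_0 is 14.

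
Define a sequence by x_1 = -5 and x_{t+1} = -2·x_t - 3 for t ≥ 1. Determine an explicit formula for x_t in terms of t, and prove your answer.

x_t = -(-2)^(t + 1) - 1

Computing the first terms: x_1 = -5, x_2 = 7, x_3 = -17. This suggests x_t = -(-2)^(t + 1) - 1.
Base step (t = 1): the formula gives -5 = -5 = x_1.
Suppose the result is true for t = k, so x_k = -(-2)^(k + 1) - 1.
Then x_{k+1} = -2·x_k - 3 = -2·(-(-2)^(k + 1) - 1) - 3 = -(-2)^(k + 2) - 1 = -(-2)^((k+1) + 1) - 1,
which is the claimed formula at t = k+1.
Hence, by induction on t, the claim holds for every t ≥ 1.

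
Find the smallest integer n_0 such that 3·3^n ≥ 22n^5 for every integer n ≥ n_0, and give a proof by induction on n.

At n = 13: 4782969 < 8168446, so the inequality fails and n_0 ≥ 14. We prove 3·3^n ≥ 22n^5 for all n ≥ 14.
When n = 14: 3·3^n = 14348907 and 22n^5 = 11832128, so 14348907 ≥ 11832128.
Suppose the result is true for n = p, so 3·3^p ≥ 22p^5.
Then 3·3^(p + 1) = 3·(3·3^p) ≥ 3·(22p^5).
Also, for p ≥ 14 we have 3·(22p^5) ≥ 22(p+1)^5, since 3 ≥ (1 + 1/p)^5 for all p ≥ 14.
Combining, 3·3^(p + 1) ≥ 22(p+1)^5.
By the principle of mathematical induction, the result holds for all n ≥ 14.
Hence the smallest such n_0 is 14.

n_0 = 14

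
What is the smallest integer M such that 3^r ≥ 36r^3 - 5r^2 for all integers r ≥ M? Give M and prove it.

At r = 9: 19683 < 25839, so the inequality fails and M ≥ 10. We prove 3^r ≥ 36r^3 - 5r^2 for all r ≥ 10.
When r = 10: 3^r = 59049 and 36r^3 - 5r^2 = 35500, so 59049 ≥ 35500.
For the inductive step, assume it holds for an arbitrary p ≥ 10, so 3^p ≥ 36p^3 - 5p^2.
Then 3^(p + 1) = 3·(3^p) ≥ 3·(36p^3 - 5p^2).
Also, for p ≥ 10 we have 3·(36p^3 - 5p^2) ≥ 36(p+1)^3 - 5(p+1)^2, since 3·(36p^3 - 5p^2) − (36(p+1)^3 - 5(p+1)^2) = 72p^3 - 118p^2 - 98p - 31, which is nonnegative for all p ≥ 10.
Combining, 3^(p + 1) ≥ 36(p+1)^3 - 5(p+1)^2.
This completes the induction.
Hence the smallest such M is 10.

M = 10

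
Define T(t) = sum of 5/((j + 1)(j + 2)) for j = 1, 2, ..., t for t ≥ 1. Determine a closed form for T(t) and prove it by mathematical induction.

We claim T(t) = 5t/(2(t + 2)) for all t ≥ 1.
Base case (t = 1): T(1) = 5/6, and the closed form gives 5/6. They agree.
Inductive step: suppose the statement holds for some j ≥ 1, so T(j) = 5j/(2(j + 2)).
Then T(j+1) = T(j) + (5/((j + 2)(j + 3))) = (5j/(2(j + 2))) + (5/((j + 2)(j + 3))).
Simplifying, T(j+1) = 5(j + 1)/(2(j + 3)) = 5(j+1)/(2((j+1) + 2)),
which is the closed form with t = j+1.
By induction, the statement is established for all t ≥ 1.

T(t) = 5t/(2(t + 2))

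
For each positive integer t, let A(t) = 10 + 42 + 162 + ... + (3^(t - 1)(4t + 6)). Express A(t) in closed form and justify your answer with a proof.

We claim A(t) = 2·3^t(t + 1) - 2 for all t ≥ 1.
When t = 1: A(1) = 10, and the closed form gives 10. They agree.
Inductive step: suppose the statement holds for some i ≥ 1, so A(i) = 2·3^i(i + 1) - 2.
Then A(i+1) = A(i) + (3^i(4i + 10)) = (2·3^i(i + 1) - 2) + (3^i(4i + 10)).
Simplifying, A(i+1) = 6·3^i·i + 12·3^i - 2 = 2·3^(i+1)((i+1) + 1) - 2,
which is the closed form with t = i+1.
Hence, by induction on t, the claim holds for every t ≥ 1.

A(t) = 2·3^t(t + 1) - 2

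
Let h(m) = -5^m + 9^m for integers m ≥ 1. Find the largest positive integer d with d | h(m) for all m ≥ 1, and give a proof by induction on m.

Computing the first values: h(1) = 4 and h(2) = 56; gcd(4, 56) = 4, so d ≤ 4.
We prove 4 | -5^m + 9^m for all m ≥ 1 by induction on m.
Base step (m = 1): h(1) = 4 = 4·(1), so 4 | h(1).
For the inductive step, assume it holds for an arbitrary r ≥ 1, i.e. 4 | h(r). Then
9^{r+1} − 5^{r+1} = 9·9^r − 5·5^r = 9·(9^r − 5^r) + (4)·5^r. The first term is divisible by 4 by the inductive hypothesis, and the second term (4)·5^r is divisible by 4 since 4 | 4. Hence 4 | h(r+1).
Hence, by induction on m, the claim holds for every m ≥ 1.
Therefore the largest such d is 4.

d = 4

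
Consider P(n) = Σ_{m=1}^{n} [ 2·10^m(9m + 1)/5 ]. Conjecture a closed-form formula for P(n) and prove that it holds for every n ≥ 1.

P(n) = 4·10^n·n

We claim P(n) = 4·10^n·n for all n ≥ 1.
Base step (n = 1): P(1) = 40, and the closed form gives 40. They agree.
Inductive step: assume the claim holds for n = m, so P(m) = 4·10^m·m.
Then P(m+1) = P(m) + (10^m(36m + 40)) = (4·10^m·m) + (10^m(36m + 40)).
Simplifying, P(m+1) = 40·10^m(m + 1) = 4·10^(m+1)·(m+1),
which is the closed form with n = m+1.
By the principle of mathematical induction, the result holds for all n ≥ 1.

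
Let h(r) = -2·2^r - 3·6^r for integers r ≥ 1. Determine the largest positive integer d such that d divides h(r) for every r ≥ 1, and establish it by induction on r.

Computing the first values: h(1) = -22 and h(2) = -116; gcd(-22, -116) = 2, so d ≤ 2.
We prove 2 | -2·2^r - 3·6^r for all r ≥ 1 by induction on r.
Base case (r = 1): h(1) = -22 = 2·(-11), so 2 | h(1).
For the inductive step, assume it holds for an arbitrary j ≥ 1, i.e. 2 | h(j). Then
h(j+1) − 6·h(j) = (-2·2^(j+1) - 3·6^(j+1)) − 6·(-2·2^j - 3·6^j) = (-2)·2^j·(2 − 6) = (8)·2^j. Since 2 | h(j) by the inductive hypothesis, 2 | 6·h(j); and 2 | 8 since 8 = 2·4. Therefore 2 | h(j+1).
By induction, the statement is established for all r ≥ 1.
Therefore the largest such d is 2.

d = 2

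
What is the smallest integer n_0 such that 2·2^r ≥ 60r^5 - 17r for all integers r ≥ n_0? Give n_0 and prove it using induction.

n_0 = 30

At r = 29: 1073741824 < 1230668447, so the inequality fails and n_0 ≥ 30. We prove 2·2^r ≥ 60r^5 - 17r for all r ≥ 30.
When r = 30: 2·2^r = 2147483648 and 60r^5 - 17r = 1457999490, so 2147483648 ≥ 1457999490.
Suppose the result is true for r = p, so 2·2^p ≥ 60p^5 - 17p.
Then 2·2^(p + 1) = 2·(2·2^p) ≥ 2·(60p^5 - 17p).
Also, for p ≥ 30 we have 2·(60p^5 - 17p) ≥ 60(p+1)^5 - 17(p+1), since 2·(60p^5 - 17p) − (60(p+1)^5 - 17(p+1)) = 60p^5 - 300p^4 - 600p^3 - 600p^2 - 317p - 43, which is nonnegative for all p ≥ 30.
Combining, 2·2^(p + 1) ≥ 60(p+1)^5 - 17(p+1).
This completes the induction.
Hence the smallest such n_0 is 30.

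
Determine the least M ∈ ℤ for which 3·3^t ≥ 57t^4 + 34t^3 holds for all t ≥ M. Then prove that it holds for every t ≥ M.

M = 12

At t = 11: 531441 < 879791, so the inequality fails and M ≥ 12. We prove 3·3^t ≥ 57t^4 + 34t^3 for all t ≥ 12.
When t = 12: 3·3^t = 1594323 and 57t^4 + 34t^3 = 1240704, so 1594323 ≥ 1240704.
Suppose the result is true for t = k, so 3·3^k ≥ 57k^4 + 34k^3.
Then 3·3^(k + 1) = 3·(3·3^k) ≥ 3·(57k^4 + 34k^3).
Also, for k ≥ 12 we have 3·(57k^4 + 34k^3) ≥ 57(k+1)^4 + 34(k+1)^3, since 3·(57k^4 + 34k^3) − (57(k+1)^4 + 34(k+1)^3) = 114k^4 - 160k^3 - 444k^2 - 330k - 91, which is nonnegative for all k ≥ 12.
Combining, 3·3^(k + 1) ≥ 57(k+1)^4 + 34(k+1)^3.
By the principle of mathematical induction, the result holds for all t ≥ 12.
Hence the smallest such M is 12.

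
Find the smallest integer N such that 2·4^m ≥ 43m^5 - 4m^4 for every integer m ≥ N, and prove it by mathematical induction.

N = 11

At m = 10: 2097152 < 4260000, so the inequality fails and N ≥ 11. We prove 2·4^m ≥ 43m^5 - 4m^4 for all m ≥ 11.
When m = 11: 2·4^m = 8388608 and 43m^5 - 4m^4 = 6866629, so 8388608 ≥ 6866629.
Suppose the result is true for m = p, so 2·4^p ≥ 43p^5 - 4p^4.
Then 2·4^(p + 1) = 4·(2·4^p) ≥ 4·(43p^5 - 4p^4).
Also, for p ≥ 11 we have 4·(43p^5 - 4p^4) ≥ 43(p+1)^5 - 4(p+1)^4, since 4·(43p^5 - 4p^4) − (43(p+1)^5 - 4(p+1)^4) = 129p^5 - 227p^4 - 414p^3 - 406p^2 - 199p - 39, which is nonnegative for all p ≥ 11.
Combining, 2·4^(p + 1) ≥ 43(p+1)^5 - 4(p+1)^4.
By induction, the statement is established for all m ≥ 11.
Hence the smallest such N is 11.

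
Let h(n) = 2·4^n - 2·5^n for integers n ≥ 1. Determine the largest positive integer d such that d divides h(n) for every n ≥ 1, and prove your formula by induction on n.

Computing the first values: h(1) = -2 and h(2) = -18; gcd(-2, -18) = 2, so d ≤ 2.
We prove 2 | 2·4^n - 2·5^n for all n ≥ 1 by induction on n.
For the base case n = 1: h(1) = -2 = 2·(-1), so 2 | h(1).
Inductive step: assume the claim holds for n = k, i.e. 2 | h(k). Then
h(k+1) − 5·h(k) = (2·4^(k+1) - 2·5^(k+1)) − 5·(2·4^k - 2·5^k) = (2)·4^k·(4 − 5) = (-2)·4^k. Since 2 | h(k) by the inductive hypothesis, 2 | 5·h(k); and 2 | -2 since -2 = 2·-1. Therefore 2 | h(k+1).
By the principle of mathematical induction, the result holds for all n ≥ 1.
Therefore the largest such d is 2.

d = 2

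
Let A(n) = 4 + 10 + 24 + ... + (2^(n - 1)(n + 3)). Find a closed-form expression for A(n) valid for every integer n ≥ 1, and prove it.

A(n) = 2^n(n + 2) - 2

We claim A(n) = 2^n(n + 2) - 2 for all n ≥ 1.
For the base case n = 1: A(1) = 4, and the closed form gives 4. They agree.
Suppose the result is true for n = i, so A(i) = 2^i(i + 2) - 2.
Then A(i+1) = A(i) + (2^i(i + 4)) = (2^i(i + 2) - 2) + (2^i(i + 4)).
Simplifying, A(i+1) = 2·2^i·i + 6·2^i - 2 = 2^(i+1)((i+1) + 2) - 2,
which is the closed form with n = i+1.
Hence, by induction on n, the claim holds for every n ≥ 1.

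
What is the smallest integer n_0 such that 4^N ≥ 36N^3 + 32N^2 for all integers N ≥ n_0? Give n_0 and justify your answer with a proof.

n_0 = 7

At N = 6: 4096 < 8928, so the inequality fails and n_0 ≥ 7. We prove 4^N ≥ 36N^3 + 32N^2 for all N ≥ 7.
When N = 7: 4^N = 16384 and 36N^3 + 32N^2 = 13916, so 16384 ≥ 13916.
Inductive step: assume the claim holds for N = i, so 4^i ≥ 36i^3 + 32i^2.
Then 4^(i + 1) = 4·(4^i) ≥ 4·(36i^3 + 32i^2).
Also, for i ≥ 7 we have 4·(36i^3 + 32i^2) ≥ 36(i+1)^3 + 32(i+1)^2, since 4·(36i^3 + 32i^2) − (36(i+1)^3 + 32(i+1)^2) = 108i^3 - 12i^2 - 172i - 68, which is nonnegative for all i ≥ 7.
Combining, 4^(i + 1) ≥ 36(i+1)^3 + 32(i+1)^2.
By induction, the statement is established for all N ≥ 7.
Hence the smallest such n_0 is 7.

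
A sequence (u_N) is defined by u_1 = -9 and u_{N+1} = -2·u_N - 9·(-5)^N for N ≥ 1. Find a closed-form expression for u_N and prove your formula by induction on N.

u_N = -3(-2)^N + 3(-5)^N

Computing the first terms: u_1 = -9, u_2 = 63, u_3 = -351. This suggests u_N = -3(-2)^N + 3(-5)^N.
For the base case N = 1: the formula gives -9 = -9 = u_1.
Suppose the result is true for N = i, so u_i = -3(-2)^i + 3(-5)^i.
Then u_{i+1} = -2·u_i - 9·(-5)^i = -2·(-3(-2)^i + 3(-5)^i) - 9·(-5)^i = -3(-2)^(i + 1) + 3(-5)^(i + 1),
which is the claimed formula at N = i+1.
Hence, by induction on N, the claim holds for every N ≥ 1.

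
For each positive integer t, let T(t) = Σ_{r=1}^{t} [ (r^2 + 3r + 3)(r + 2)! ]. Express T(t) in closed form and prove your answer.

T(t) = (t + 1)(t + 3)! - 6

We claim T(t) = (t + 1)(t + 3)! - 6 for all t ≥ 1.
Base case (t = 1): T(1) = 42, and the closed form gives 42. They agree.
For the inductive step, assume it holds for an arbitrary r ≥ 1, so T(r) = (r + 1)(r + 3)! - 6.
Then T(r+1) = T(r) + ((r^2 + 5r + 7)(r + 3)!) = ((r + 1)(r + 3)! - 6) + ((r^2 + 5r + 7)(r + 3)!).
Simplifying, T(r+1) = ((r+1) + 1)((r+1) + 3)! - 6,
which is the closed form with t = r+1.
By induction, the statement is established for all t ≥ 1.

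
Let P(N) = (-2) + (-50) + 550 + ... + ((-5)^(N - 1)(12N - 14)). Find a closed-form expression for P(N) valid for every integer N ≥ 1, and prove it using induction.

P(N) = 2(-5)^N(-N + 1) - 2

We claim P(N) = 2(-5)^N(-N + 1) - 2 for all N ≥ 1.
Base case (N = 1): P(1) = -2, and the closed form gives -2. They agree.
For the inductive step, assume it holds for an arbitrary p ≥ 1, so P(p) = 2(-5)^p(-p + 1) - 2.
Then P(p+1) = P(p) + ((-5)^p(12p - 2)) = (2(-5)^p(-p + 1) - 2) + ((-5)^p(12p - 2)).
Simplifying, P(p+1) = 10(-5)^p·p - 2 = 2(-5)^(p+1)(-(p+1) + 1) - 2,
which is the closed form with N = p+1.
This completes the induction.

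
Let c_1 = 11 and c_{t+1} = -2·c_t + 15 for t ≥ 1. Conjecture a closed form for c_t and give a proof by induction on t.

c_t = -3(-2)^t + 5

Computing the first terms: c_1 = 11, c_2 = -7, c_3 = 29. This suggests c_t = -3(-2)^t + 5.
Base step (t = 1): the formula gives 11 = 11 = c_1.
Inductive step: assume the claim holds for t = j, so c_j = -3(-2)^j + 5.
Then c_{j+1} = -2·c_j + 15 = -2·(-3(-2)^j + 5) + 15 = -3(-2)^(j + 1) + 5,
which is the claimed formula at t = j+1.
By induction, the statement is established for all t ≥ 1.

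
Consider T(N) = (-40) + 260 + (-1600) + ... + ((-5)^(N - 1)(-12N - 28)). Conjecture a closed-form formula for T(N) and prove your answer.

T(N) = (-5)^N(2N + 5) - 5

We claim T(N) = (-5)^N(2N + 5) - 5 for all N ≥ 1.
When N = 1: T(1) = -40, and the closed form gives -40. They agree.
For the inductive step, assume it holds for an arbitrary p ≥ 1, so T(p) = (-5)^p(2p + 5) - 5.
Then T(p+1) = T(p) + ((-5)^p(-12p - 40)) = ((-5)^p(2p + 5) - 5) + ((-5)^p(-12p - 40)).
Simplifying, T(p+1) = -10(-5)^p·p - 35(-5)^p - 5 = (-5)^(p+1)(2(p+1) + 5) - 5,
which is the closed form with N = p+1.
This completes the induction.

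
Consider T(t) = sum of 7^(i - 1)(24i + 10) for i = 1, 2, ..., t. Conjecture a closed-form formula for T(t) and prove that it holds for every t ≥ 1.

We claim T(t) = 7^t(4t + 1) - 1 for all t ≥ 1.
When t = 1: T(1) = 34, and the closed form gives 34. They agree.
For the inductive step, assume it holds for an arbitrary i ≥ 1, so T(i) = 7^i(4i + 1) - 1.
Then T(i+1) = T(i) + (7^i(24i + 34)) = (7^i(4i + 1) - 1) + (7^i(24i + 34)).
Simplifying, T(i+1) = 28·7^i·i + 35·7^i - 1 = 7^(i+1)(4(i+1) + 1) - 1,
which is the closed form with t = i+1.
This completes the induction.

T(t) = 7^t(4t + 1) - 1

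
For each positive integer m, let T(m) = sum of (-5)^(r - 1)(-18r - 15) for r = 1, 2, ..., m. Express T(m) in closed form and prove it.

T(m) = 3(-5)^m(m + 1) - 3

We claim T(m) = 3(-5)^m(m + 1) - 3 for all m ≥ 1.
Base case (m = 1): T(1) = -33, and the closed form gives -33. They agree.
Inductive step: suppose the statement holds for some r ≥ 1, so T(r) = 3(-5)^r(r + 1) - 3.
Then T(r+1) = T(r) + ((-5)^r(-18r - 33)) = (3(-5)^r(r + 1) - 3) + ((-5)^r(-18r - 33)).
Simplifying, T(r+1) = -15(-5)^r·r - 30(-5)^r - 3 = 3(-5)^(r+1)((r+1) + 1) - 3,
which is the closed form with m = r+1.
By induction, the statement is established for all m ≥ 1.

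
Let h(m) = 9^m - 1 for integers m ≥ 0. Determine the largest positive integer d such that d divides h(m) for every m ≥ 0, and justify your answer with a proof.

d = 8

Computing the first values: h(0) = 0 and h(1) = 8; gcd(0, 8) = 8, so d ≤ 8.
We prove 8 | 9^m - 1 for all m ≥ 0 by induction on m.
Base case (m = 0): h(0) = 0 = 8·(0), so 8 | h(0).
Suppose the result is true for m = i, i.e. 8 | h(i). Then
h(i+1) = 9^(i+1) - 1 = 9·(9^i - 1) + 8 = 9·h(i) + 8. The first term is divisible by 8 by the inductive hypothesis, and 8 is divisible by 8. Hence 8 | h(i+1).
By the principle of mathematical induction, the result holds for all m ≥ 0.
Therefore the largest such d is 8.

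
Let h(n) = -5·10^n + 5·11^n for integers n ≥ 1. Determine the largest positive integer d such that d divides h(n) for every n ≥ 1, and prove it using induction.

Computing the first values: h(1) = 5 and h(2) = 105; gcd(5, 105) = 5, so d ≤ 5.
We prove 5 | -5·10^n + 5·11^n for all n ≥ 1 by induction on n.
When n = 1: h(1) = 5 = 5·(1), so 5 | h(1).
Inductive step: assume the claim holds for n = j, i.e. 5 | h(j). Then
h(j+1) − 11·h(j) = (-5·10^(j+1) + 5·11^(j+1)) − 11·(-5·10^j + 5·11^j) = (-5)·10^j·(10 − 11) = (5)·10^j. Since 5 | h(j) by the inductive hypothesis, 5 | 11·h(j); and 5 | 5 since 5 = 5·1. Therefore 5 | h(j+1).
By induction, the statement is established for all n ≥ 1.
Therefore the largest such d is 5.

d = 5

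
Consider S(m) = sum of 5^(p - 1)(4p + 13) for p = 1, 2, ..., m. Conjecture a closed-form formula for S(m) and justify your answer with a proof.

We claim S(m) = 5^m(m + 3) - 3 for all m ≥ 1.
For the base case m = 1: S(1) = 17, and the closed form gives 17. They agree.
Inductive step: assume the claim holds for m = p, so S(p) = 5^p(p + 3) - 3.
Then S(p+1) = S(p) + (5^p(4p + 17)) = (5^p(p + 3) - 3) + (5^p(4p + 17)).
Simplifying, S(p+1) = 5·5^p·p + 20·5^p - 3 = 5^(p+1)((p+1) + 3) - 3,
which is the closed form with m = p+1.
By induction, the statement is established for all m ≥ 1.

S(m) = 5^m(m + 3) - 3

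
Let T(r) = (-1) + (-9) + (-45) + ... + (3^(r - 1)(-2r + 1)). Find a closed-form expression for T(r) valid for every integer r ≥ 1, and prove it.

We claim T(r) = 3^r(-r + 1) - 1 for all r ≥ 1.
Base step (r = 1): T(1) = -1, and the closed form gives -1. They agree.
For the inductive step, assume it holds for an arbitrary m ≥ 1, so T(m) = 3^m(-m + 1) - 1.
Then T(m+1) = T(m) + (3^m(-2m - 1)) = (3^m(-m + 1) - 1) + (3^m(-2m - 1)).
Simplifying, T(m+1) = -3·3^m·m - 1 = 3^(m+1)(-(m+1) + 1) - 1,
which is the closed form with r = m+1.
By induction, the statement is established for all r ≥ 1.

T(r) = 3^r(-r + 1) - 1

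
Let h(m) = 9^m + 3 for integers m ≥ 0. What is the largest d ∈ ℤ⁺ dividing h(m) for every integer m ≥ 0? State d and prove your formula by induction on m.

Computing the first values: h(0) = 4 and h(1) = 12; gcd(4, 12) = 4, so d ≤ 4.
We prove 4 | 9^m + 3 for all m ≥ 0 by induction on m.
Base step (m = 0): h(0) = 4 = 4·(1), so 4 | h(0).
Inductive step: assume the claim holds for m = p, i.e. 4 | h(p). Then
h(p+1) = 9^(p+1) + 3 = 9·(9^p + 3) - 24 = 9·h(p) - 24. The first term is divisible by 4 by the inductive hypothesis, and -24 is divisible by 4. Hence 4 | h(p+1).
By the principle of mathematical induction, the result holds for all m ≥ 0.
Therefore the largest such d is 4.

d = 4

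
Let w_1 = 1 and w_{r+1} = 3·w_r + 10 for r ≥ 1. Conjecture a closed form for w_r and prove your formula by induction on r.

w_r = 2·3^r - 5

Computing the first terms: w_1 = 1, w_2 = 13, w_3 = 49. This suggests w_r = 2·3^r - 5.
Base case (r = 1): the formula gives 1 = 1 = w_1.
Inductive step: suppose the statement holds for some k ≥ 1, so w_k = 2·3^k - 5.
Then w_{k+1} = 3·w_k + 10 = 3·(2·3^k - 5) + 10 = 2·3^(k + 1) - 5,
which is the claimed formula at r = k+1.
This completes the induction.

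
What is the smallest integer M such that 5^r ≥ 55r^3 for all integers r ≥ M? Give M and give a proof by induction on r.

At r = 5: 3125 < 6875, so the inequality fails and M ≥ 6. We prove 5^r ≥ 55r^3 for all r ≥ 6.
Base case (r = 6): 5^r = 15625 and 55r^3 = 11880, so 15625 ≥ 11880.
Suppose the result is true for r = k, so 5^k ≥ 55k^3.
Then 5^(k + 1) = 5·(5^k) ≥ 5·(55k^3).
Also, for k ≥ 6 we have 5·(55k^3) ≥ 55(k+1)^3, since 5 ≥ (1 + 1/k)^3 for all k ≥ 6.
Combining, 5^(k + 1) ≥ 55(k+1)^3.
Hence, by induction on r, the claim holds for every r ≥ 6.
Hence the smallest such M is 6.

M = 6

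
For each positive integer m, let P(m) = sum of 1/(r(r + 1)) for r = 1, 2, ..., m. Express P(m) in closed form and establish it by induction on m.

P(m) = m/(m + 1)

We claim P(m) = m/(m + 1) for all m ≥ 1.
When m = 1: P(1) = 1/2, and the closed form gives 1/2. They agree.
For the inductive step, assume it holds for an arbitrary r ≥ 1, so P(r) = r/(r + 1).
Then P(r+1) = P(r) + (1/((r + 1)(r + 2))) = (r/(r + 1)) + (1/((r + 1)(r + 2))).
Simplifying, P(r+1) = (r + 1)/(r + 2) = (r+1)/((r+1) + 1),
which is the closed form with m = r+1.
By the principle of mathematical induction, the result holds for all m ≥ 1.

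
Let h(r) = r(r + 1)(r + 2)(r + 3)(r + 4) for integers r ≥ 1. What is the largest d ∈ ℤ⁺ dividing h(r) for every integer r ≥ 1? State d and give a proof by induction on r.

Computing the first values: h(1) = 120 and h(2) = 720; gcd(120, 720) = 120, so d ≤ 120.
We prove 120 | r(r + 1)(r + 2)(r + 3)(r + 4) for all r ≥ 1 by induction on r.
Base step (r = 1): h(1) = 120 = 120·(1), so 120 | h(1).
Inductive step: assume the claim holds for r = k, i.e. 120 | h(k). Then
h(k+1) − h(k) = (k+1)·(k+2)·(k+3)·(k+4)·(k+5) − k·(k+1)·(k+2)·(k+3)·(k+4) = (k+1)·(k+2)·(k+3)·(k+4)·[(k+5) − k] = 5·(k+1)·(k+2)·(k+3)·(k+4). The product of 4 consecutive integers is divisible by (4)! = 24, so h(k+1) − h(k) is divisible by 5·24 = 120. By the inductive hypothesis 120 | h(k), hence 120 | h(k+1).
Hence, by induction on r, the claim holds for every r ≥ 1.
Therefore the largest such d is 120.

d = 120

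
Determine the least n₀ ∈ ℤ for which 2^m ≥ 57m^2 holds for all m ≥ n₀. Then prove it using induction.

At m = 13: 8192 < 9633, so the inequality fails and n₀ ≥ 14. We prove 2^m ≥ 57m^2 for all m ≥ 14.
When m = 14: 2^m = 16384 and 57m^2 = 11172, so 16384 ≥ 11172.
Inductive step: suppose the statement holds for some p ≥ 14, so 2^p ≥ 57p^2.
Then 2^(p + 1) = 2·(2^p) ≥ 2·(57p^2).
Also, for p ≥ 14 we have 2·(57p^2) ≥ 57(p+1)^2, since 2 ≥ (1 + 1/p)^2 for all p ≥ 14.
Combining, 2^(p + 1) ≥ 57(p+1)^2.
Hence, by induction on m, the claim holds for every m ≥ 14.
Hence the smallest such n₀ is 14.

n₀ = 14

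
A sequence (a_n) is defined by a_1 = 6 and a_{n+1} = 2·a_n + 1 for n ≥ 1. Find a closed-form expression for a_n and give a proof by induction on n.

Computing the first terms: a_1 = 6, a_2 = 13, a_3 = 27. This suggests a_n = 7·2^(n - 1) - 1.
When n = 1: the formula gives 6 = 6 = a_1.
Suppose the result is true for n = i, so a_i = 7·2^(i - 1) - 1.
Then a_{i+1} = 2·a_i + 1 = 2·(7·2^(i - 1) - 1) + 1 = 7·2^i - 1 = 7·2^((i+1) - 1) - 1,
which is the claimed formula at n = i+1.
By induction, the statement is established for all n ≥ 1.

a_n = 7·2^(n - 1) - 1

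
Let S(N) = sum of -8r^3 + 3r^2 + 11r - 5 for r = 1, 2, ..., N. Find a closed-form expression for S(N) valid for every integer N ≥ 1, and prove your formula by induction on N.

S(N) = -N(2N^3 + 3N^2 - 5N - 1)

We claim S(N) = -N(2N^3 + 3N^2 - 5N - 1) for all N ≥ 1.
Base case (N = 1): S(1) = 1, and the closed form gives 1. They agree.
Inductive step: suppose the statement holds for some r ≥ 1, so S(r) = r(-2r^3 - 3r^2 + 5r + 1).
Then S(r+1) = S(r) + (-8r^3 - 21r^2 - 7r + 1) = (r(-2r^3 - 3r^2 + 5r + 1)) + (-8r^3 - 21r^2 - 7r + 1).
Simplifying, S(r+1) = -(r + 1)(2r^3 + 9r^2 + 7r - 1) = -(r+1)(2(r+1)^3 + 3(r+1)^2 - 5(r+1) - 1),
which is the closed form with N = r+1.
By induction, the statement is established for all N ≥ 1.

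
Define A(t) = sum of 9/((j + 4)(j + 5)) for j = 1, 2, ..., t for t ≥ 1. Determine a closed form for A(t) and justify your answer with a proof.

A(t) = 9t/(5(t + 5))

We claim A(t) = 9t/(5(t + 5)) for all t ≥ 1.
For the base case t = 1: A(1) = 3/10, and the closed form gives 3/10. They agree.
Suppose the result is true for t = j, so A(j) = 9j/(5(j + 5)).
Then A(j+1) = A(j) + (9/((j + 5)(j + 6))) = (9j/(5(j + 5))) + (9/((j + 5)(j + 6))).
Simplifying, A(j+1) = 9(j + 1)/(5(j + 6)) = 9(j+1)/(5((j+1) + 5)),
which is the closed form with t = j+1.
Hence, by induction on t, the claim holds for every t ≥ 1.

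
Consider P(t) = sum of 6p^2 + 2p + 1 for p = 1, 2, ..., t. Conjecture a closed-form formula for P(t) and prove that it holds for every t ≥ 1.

We claim P(t) = t(2t^2 + 4t + 3) for all t ≥ 1.
When t = 1: P(1) = 9, and the closed form gives 9. They agree.
Inductive step: suppose the statement holds for some p ≥ 1, so P(p) = p(2p^2 + 4p + 3).
Then P(p+1) = P(p) + (6p^2 + 14p + 9) = (p(2p^2 + 4p + 3)) + (6p^2 + 14p + 9).
Simplifying, P(p+1) = (p + 1)(2p^2 + 8p + 9) = (p+1)(2(p+1)^2 + 4(p+1) + 3),
which is the closed form with t = p+1.
Hence, by induction on t, the claim holds for every t ≥ 1.

P(t) = t(2t^2 + 4t + 3)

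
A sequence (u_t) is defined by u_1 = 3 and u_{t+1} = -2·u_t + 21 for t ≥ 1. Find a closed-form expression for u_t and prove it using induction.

Computing the first terms: u_1 = 3, u_2 = 15, u_3 = -9. This suggests u_t = -(-2)^(t + 1) + 7.
For the base case t = 1: the formula gives 3 = 3 = u_1.
For the inductive step, assume it holds for an arbitrary p ≥ 1, so u_p = -(-2)^(p + 1) + 7.
Then u_{p+1} = -2·u_p + 21 = -2·(-(-2)^(p + 1) + 7) + 21 = -(-2)^(p + 2) + 7 = -(-2)^((p+1) + 1) + 7,
which is the claimed formula at t = p+1.
By the principle of mathematical induction, the result holds for all t ≥ 1.

u_t = -(-2)^(t + 1) + 7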